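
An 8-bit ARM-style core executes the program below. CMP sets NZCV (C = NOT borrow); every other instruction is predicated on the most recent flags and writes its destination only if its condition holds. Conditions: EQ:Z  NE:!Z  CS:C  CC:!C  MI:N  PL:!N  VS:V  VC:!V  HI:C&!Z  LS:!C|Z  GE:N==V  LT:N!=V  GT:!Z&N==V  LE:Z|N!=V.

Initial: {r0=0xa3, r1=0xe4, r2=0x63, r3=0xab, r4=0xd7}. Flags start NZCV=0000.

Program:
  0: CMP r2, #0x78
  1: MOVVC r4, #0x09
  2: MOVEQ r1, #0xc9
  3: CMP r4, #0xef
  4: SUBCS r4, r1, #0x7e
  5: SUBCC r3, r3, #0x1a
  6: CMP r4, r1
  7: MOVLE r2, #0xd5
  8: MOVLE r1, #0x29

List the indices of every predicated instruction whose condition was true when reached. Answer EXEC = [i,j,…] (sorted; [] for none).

EXEC = [1,5]

0: ✓ CMP  NZCV=1000
1: ✓ MOVVC  r4←0x09
2: · MOVEQ
3: ✓ CMP  NZCV=0000
4: · SUBCS
5: ✓ SUBCC  r3←0x91
6: ✓ CMP  NZCV=0000
7: · MOVLE
8: · MOVLE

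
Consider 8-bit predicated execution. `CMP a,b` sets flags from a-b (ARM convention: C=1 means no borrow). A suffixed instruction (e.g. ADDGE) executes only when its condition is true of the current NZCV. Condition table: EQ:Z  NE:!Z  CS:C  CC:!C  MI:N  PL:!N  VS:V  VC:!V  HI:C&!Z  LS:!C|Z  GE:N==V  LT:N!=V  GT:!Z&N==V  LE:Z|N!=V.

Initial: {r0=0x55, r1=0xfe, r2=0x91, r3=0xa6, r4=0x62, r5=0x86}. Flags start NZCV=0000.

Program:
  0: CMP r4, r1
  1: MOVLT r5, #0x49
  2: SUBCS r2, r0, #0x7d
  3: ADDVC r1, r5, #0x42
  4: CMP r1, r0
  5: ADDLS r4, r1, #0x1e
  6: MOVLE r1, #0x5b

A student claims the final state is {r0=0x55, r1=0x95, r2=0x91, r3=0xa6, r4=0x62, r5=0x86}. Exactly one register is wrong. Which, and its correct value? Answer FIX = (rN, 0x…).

[0] flags=0000 → (cmp)
[1] flags=0000 LT?F → skip
[2] flags=0000 CS?F → skip
[3] flags=0000 VC?T → r1=0xc8
[4] flags=0011 → (cmp)
[5] flags=0011 LS?F → skip
[6] flags=0011 LE?T → r1=0x5b

FIX = (r1, 0x5b)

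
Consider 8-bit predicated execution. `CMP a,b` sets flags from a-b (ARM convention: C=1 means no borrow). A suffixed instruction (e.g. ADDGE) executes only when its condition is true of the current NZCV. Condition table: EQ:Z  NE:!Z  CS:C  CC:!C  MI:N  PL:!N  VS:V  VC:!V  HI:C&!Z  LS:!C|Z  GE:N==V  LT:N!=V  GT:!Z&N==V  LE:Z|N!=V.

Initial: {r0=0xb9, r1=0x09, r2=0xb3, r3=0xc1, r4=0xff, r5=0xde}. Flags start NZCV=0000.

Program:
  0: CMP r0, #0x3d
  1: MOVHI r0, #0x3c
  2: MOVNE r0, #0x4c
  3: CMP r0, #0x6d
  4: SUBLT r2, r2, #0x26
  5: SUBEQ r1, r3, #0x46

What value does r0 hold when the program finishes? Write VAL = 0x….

VAL = 0x4c

[0] flags=0011 → (cmp)
[1] flags=0011 HI?T → r0=0x3c
[2] flags=0011 NE?T → r0=0x4c
[3] flags=1000 → (cmp)
[4] flags=1000 LT?T → r2=0x8d
[5] flags=1000 EQ?F → skip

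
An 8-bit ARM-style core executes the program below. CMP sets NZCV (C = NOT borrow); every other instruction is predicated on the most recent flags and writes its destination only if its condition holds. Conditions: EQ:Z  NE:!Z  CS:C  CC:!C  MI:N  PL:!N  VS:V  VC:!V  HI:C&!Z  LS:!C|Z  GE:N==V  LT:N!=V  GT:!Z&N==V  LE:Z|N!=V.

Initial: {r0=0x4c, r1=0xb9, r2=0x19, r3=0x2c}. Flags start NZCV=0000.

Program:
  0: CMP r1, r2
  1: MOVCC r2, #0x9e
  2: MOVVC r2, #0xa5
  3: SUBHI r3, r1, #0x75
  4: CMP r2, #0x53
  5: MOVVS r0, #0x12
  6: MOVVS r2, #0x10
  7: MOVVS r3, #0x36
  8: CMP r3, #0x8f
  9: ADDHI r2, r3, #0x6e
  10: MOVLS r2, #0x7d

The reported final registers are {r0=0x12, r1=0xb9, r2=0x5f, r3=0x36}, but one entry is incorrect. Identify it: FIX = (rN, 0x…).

FIX = (r2, 0x7d)

0: ✓ CMP  NZCV=1010
1: · MOVCC
2: ✓ MOVVC  r2←0xa5
3: ✓ SUBHI  r3←0x44
4: ✓ CMP  NZCV=0011
5: ✓ MOVVS  r0←0x12
6: ✓ MOVVS  r2←0x10
7: ✓ MOVVS  r3←0x36
8: ✓ CMP  NZCV=1001
9: · ADDHI
10: ✓ MOVLS  r2←0x7d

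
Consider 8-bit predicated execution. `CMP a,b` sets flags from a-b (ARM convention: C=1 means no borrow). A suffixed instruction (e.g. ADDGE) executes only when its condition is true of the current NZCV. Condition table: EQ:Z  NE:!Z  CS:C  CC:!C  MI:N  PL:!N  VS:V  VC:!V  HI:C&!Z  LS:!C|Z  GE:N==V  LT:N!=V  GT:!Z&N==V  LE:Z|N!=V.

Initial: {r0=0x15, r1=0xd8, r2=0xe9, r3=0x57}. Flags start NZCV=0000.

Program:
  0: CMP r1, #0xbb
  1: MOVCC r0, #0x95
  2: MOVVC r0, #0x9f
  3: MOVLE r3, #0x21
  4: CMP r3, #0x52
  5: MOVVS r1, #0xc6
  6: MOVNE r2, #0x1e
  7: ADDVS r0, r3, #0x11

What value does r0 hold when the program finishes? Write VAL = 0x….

VAL = 0x9f

0: ✓ CMP  NZCV=0010
1: · MOVCC
2: ✓ MOVVC  r0←0x9f
3: · MOVLE
4: ✓ CMP  NZCV=0010
5: · MOVVS
6: ✓ MOVNE  r2←0x1e
7: · ADDVS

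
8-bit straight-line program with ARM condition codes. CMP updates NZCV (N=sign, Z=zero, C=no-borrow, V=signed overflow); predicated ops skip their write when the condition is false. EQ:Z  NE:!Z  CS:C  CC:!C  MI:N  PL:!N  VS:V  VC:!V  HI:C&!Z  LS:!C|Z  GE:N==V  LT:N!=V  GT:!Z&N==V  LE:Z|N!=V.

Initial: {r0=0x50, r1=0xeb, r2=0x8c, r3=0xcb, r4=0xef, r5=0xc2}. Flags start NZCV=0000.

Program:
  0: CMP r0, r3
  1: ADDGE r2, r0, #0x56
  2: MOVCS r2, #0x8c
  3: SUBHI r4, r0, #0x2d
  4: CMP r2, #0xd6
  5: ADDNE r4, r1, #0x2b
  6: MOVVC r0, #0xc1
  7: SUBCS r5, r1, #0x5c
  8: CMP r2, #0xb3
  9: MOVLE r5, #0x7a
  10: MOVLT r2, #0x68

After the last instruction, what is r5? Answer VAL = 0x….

0: ✓ CMP  NZCV=1001
1: ✓ ADDGE  r2←0xa6
2: · MOVCS
3: · SUBHI
4: ✓ CMP  NZCV=1000
5: ✓ ADDNE  r4←0x16
6: ✓ MOVVC  r0←0xc1
7: · SUBCS
8: ✓ CMP  NZCV=1000
9: ✓ MOVLE  r5←0x7a
10: ✓ MOVLT  r2←0x68

VAL = 0x7a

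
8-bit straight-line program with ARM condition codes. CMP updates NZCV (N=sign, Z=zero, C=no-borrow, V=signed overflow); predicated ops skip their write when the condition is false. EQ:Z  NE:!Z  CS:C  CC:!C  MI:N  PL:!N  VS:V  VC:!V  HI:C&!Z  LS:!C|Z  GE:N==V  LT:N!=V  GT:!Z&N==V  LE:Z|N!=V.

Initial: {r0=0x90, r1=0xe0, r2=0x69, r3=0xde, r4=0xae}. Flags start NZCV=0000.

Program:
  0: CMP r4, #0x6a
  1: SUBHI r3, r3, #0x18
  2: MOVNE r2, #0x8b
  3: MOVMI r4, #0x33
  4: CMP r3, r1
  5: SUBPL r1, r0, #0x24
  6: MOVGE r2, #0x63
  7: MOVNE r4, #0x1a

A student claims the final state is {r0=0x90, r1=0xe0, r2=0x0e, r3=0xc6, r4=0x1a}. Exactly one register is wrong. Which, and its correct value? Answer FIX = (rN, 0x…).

0: ✓ CMP  NZCV=0011
1: ✓ SUBHI  r3←0xc6
2: ✓ MOVNE  r2←0x8b
3: · MOVMI
4: ✓ CMP  NZCV=1000
5: · SUBPL
6: · MOVGE
7: ✓ MOVNE  r4←0x1a

FIX = (r2, 0x8b)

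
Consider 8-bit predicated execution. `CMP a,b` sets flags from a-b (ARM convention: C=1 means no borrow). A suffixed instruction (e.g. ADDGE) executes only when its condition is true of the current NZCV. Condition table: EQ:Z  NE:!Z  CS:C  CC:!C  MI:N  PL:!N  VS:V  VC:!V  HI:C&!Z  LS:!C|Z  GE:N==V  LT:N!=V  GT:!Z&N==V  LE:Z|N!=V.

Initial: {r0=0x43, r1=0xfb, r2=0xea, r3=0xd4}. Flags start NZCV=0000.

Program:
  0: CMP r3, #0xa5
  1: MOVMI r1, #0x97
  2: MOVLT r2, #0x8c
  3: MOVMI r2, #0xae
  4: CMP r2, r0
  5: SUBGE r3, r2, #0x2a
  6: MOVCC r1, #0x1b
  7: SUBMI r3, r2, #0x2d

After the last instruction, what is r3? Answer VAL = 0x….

VAL = 0xbd

0: ✓ CMP  NZCV=0010
1: · MOVMI
2: · MOVLT
3: · MOVMI
4: ✓ CMP  NZCV=1010
5: · SUBGE
6: · MOVCC
7: ✓ SUBMI  r3←0xbd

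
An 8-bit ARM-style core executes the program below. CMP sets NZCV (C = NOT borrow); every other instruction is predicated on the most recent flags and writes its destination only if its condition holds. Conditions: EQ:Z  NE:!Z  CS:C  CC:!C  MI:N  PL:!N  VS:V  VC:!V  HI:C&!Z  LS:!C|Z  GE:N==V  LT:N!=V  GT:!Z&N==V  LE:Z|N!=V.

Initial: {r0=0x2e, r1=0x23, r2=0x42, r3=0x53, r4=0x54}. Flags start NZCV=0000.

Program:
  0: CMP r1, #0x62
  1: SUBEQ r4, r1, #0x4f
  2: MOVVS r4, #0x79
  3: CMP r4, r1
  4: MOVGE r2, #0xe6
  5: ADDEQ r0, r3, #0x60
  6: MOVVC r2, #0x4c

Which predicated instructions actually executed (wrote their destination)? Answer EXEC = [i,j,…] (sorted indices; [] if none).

[0] flags=1000 → (cmp)
[1] flags=1000 EQ?F → skip
[2] flags=1000 VS?F → skip
[3] flags=0010 → (cmp)
[4] flags=0010 GE?T → r2=0xe6
[5] flags=0010 EQ?F → skip
[6] flags=0010 VC?T → r2=0x4c

EXEC = [4,6]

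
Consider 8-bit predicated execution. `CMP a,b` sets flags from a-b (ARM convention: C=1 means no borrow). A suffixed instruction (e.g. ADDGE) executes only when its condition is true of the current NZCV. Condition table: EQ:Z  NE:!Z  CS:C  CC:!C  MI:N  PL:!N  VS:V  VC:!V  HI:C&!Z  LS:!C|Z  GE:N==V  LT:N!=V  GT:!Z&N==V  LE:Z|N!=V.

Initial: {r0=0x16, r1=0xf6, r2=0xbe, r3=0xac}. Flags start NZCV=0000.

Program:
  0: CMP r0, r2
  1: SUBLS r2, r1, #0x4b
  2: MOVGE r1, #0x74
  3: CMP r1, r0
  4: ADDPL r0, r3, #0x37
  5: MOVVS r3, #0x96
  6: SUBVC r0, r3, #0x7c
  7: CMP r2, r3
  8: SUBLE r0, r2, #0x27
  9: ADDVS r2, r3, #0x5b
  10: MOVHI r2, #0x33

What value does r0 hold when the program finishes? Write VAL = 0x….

[0] flags=0000 → (cmp)
[1] flags=0000 LS?T → r2=0xab
[2] flags=0000 GE?T → r1=0x74
[3] flags=0010 → (cmp)
[4] flags=0010 PL?T → r0=0xe3
[5] flags=0010 VS?F → skip
[6] flags=0010 VC?T → r0=0x30
[7] flags=1000 → (cmp)
[8] flags=1000 LE?T → r0=0x84
[9] flags=1000 VS?F → skip
[10] flags=1000 HI?F → skip

VAL = 0x84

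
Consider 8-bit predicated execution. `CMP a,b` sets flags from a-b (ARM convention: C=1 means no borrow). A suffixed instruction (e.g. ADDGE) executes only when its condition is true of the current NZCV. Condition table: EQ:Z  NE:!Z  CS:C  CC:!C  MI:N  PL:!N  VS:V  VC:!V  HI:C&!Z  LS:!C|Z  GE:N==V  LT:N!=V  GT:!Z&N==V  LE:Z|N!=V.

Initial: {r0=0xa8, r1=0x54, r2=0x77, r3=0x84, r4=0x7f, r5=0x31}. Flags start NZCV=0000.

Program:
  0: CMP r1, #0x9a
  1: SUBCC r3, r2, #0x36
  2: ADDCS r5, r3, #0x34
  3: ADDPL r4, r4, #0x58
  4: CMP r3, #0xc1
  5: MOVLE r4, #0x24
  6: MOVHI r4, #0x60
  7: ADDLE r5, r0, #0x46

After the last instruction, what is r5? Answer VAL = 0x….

VAL = 0x31

0: ✓ CMP  NZCV=1001
1: ✓ SUBCC  r3←0x41
2: · ADDCS
3: · ADDPL
4: ✓ CMP  NZCV=1001
5: · MOVLE
6: · MOVHI
7: · ADDLE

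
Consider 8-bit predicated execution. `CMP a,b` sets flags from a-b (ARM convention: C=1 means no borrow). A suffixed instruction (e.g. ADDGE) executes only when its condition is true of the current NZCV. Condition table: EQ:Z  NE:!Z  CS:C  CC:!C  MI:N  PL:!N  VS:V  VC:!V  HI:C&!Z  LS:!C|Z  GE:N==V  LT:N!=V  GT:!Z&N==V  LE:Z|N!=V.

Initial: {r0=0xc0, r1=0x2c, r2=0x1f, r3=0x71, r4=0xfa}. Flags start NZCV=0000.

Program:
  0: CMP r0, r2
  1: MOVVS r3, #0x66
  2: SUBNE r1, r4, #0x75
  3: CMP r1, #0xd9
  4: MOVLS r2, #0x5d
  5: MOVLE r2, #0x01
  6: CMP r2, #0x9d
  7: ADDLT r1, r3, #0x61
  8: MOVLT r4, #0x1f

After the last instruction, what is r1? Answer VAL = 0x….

[0] flags=1010 → (cmp)
[1] flags=1010 VS?F → skip
[2] flags=1010 NE?T → r1=0x85
[3] flags=1000 → (cmp)
[4] flags=1000 LS?T → r2=0x5d
[5] flags=1000 LE?T → r2=0x01
[6] flags=0000 → (cmp)
[7] flags=0000 LT?F → skip
[8] flags=0000 LT?F → skip

VAL = 0x85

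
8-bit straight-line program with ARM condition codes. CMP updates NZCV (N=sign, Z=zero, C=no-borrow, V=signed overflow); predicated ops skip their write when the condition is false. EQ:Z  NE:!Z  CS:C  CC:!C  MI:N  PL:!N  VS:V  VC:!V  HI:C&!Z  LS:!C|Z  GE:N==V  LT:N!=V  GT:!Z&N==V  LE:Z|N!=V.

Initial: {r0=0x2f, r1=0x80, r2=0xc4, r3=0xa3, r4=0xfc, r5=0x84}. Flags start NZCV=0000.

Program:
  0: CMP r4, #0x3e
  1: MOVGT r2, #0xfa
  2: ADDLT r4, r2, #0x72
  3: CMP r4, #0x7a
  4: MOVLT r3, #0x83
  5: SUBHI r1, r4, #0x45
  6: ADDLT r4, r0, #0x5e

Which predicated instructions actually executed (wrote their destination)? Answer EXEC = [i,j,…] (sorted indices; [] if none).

EXEC = [2,4,6]

0: ✓ CMP  NZCV=1010
1: · MOVGT
2: ✓ ADDLT  r4←0x36
3: ✓ CMP  NZCV=1000
4: ✓ MOVLT  r3←0x83
5: · SUBHI
6: ✓ ADDLT  r4←0x8d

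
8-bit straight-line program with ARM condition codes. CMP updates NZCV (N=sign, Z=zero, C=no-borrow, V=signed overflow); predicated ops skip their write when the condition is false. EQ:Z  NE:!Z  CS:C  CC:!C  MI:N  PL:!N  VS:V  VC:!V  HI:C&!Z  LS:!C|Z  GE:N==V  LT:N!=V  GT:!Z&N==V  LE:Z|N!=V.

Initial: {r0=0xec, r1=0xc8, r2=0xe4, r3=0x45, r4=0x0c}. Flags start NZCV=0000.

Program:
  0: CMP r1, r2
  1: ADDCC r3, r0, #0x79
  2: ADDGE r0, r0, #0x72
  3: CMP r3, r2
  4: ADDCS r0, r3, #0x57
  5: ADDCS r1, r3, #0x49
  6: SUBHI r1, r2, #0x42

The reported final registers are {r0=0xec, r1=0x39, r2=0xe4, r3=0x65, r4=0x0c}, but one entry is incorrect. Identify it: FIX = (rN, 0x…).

0: ✓ CMP  NZCV=1000
1: ✓ ADDCC  r3←0x65
2: · ADDGE
3: ✓ CMP  NZCV=1001
4: · ADDCS
5: · ADDCS
6: · SUBHI

FIX = (r1, 0xc8)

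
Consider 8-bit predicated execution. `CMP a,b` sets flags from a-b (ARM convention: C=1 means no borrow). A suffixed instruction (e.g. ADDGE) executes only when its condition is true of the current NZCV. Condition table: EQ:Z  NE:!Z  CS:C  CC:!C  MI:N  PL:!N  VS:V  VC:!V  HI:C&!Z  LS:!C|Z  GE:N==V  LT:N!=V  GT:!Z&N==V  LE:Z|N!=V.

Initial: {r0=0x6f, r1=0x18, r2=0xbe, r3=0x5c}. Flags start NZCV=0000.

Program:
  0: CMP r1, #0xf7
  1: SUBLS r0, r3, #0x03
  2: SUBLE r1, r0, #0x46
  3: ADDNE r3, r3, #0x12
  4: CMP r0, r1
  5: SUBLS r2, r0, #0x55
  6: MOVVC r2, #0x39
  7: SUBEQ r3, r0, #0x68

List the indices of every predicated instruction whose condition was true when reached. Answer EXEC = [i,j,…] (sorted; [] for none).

EXEC = [1,3,6]

0: ✓ CMP  NZCV=0000
1: ✓ SUBLS  r0←0x59
2: · SUBLE
3: ✓ ADDNE  r3←0x6e
4: ✓ CMP  NZCV=0010
5: · SUBLS
6: ✓ MOVVC  r2←0x39
7: · SUBEQ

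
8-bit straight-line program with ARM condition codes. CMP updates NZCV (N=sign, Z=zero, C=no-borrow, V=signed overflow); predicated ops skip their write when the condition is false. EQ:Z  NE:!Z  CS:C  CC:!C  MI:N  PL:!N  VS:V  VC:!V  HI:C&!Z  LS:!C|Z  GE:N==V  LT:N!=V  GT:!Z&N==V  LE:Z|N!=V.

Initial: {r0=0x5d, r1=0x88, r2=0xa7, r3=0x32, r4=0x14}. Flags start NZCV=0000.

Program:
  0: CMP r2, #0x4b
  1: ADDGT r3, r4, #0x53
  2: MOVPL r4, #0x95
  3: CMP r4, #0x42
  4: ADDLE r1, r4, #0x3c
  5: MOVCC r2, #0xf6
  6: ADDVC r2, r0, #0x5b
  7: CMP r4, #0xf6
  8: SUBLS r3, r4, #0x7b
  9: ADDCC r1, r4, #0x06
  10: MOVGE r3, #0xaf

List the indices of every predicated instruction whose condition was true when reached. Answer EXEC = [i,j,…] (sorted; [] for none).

0: ✓ CMP  NZCV=0011
1: · ADDGT
2: ✓ MOVPL  r4←0x95
3: ✓ CMP  NZCV=0011
4: ✓ ADDLE  r1←0xd1
5: · MOVCC
6: · ADDVC
7: ✓ CMP  NZCV=1000
8: ✓ SUBLS  r3←0x1a
9: ✓ ADDCC  r1←0x9b
10: · MOVGE

EXEC = [2,4,8,9]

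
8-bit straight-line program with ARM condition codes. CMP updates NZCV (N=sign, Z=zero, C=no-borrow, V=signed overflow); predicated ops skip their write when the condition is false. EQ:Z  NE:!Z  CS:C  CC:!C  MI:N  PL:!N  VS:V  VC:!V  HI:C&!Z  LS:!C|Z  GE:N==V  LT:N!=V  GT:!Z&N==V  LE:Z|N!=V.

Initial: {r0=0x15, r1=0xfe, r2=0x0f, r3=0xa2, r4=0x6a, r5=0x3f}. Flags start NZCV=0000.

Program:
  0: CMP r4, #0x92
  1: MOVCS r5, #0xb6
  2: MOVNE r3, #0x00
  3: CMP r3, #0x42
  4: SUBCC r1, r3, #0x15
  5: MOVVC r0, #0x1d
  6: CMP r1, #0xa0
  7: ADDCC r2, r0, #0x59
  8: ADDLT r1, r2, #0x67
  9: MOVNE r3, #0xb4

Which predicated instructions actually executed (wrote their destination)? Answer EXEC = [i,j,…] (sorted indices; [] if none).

0: ✓ CMP  NZCV=1001
1: · MOVCS
2: ✓ MOVNE  r3←0x00
3: ✓ CMP  NZCV=1000
4: ✓ SUBCC  r1←0xeb
5: ✓ MOVVC  r0←0x1d
6: ✓ CMP  NZCV=0010
7: · ADDCC
8: · ADDLT
9: ✓ MOVNE  r3←0xb4

EXEC = [2,4,5,9]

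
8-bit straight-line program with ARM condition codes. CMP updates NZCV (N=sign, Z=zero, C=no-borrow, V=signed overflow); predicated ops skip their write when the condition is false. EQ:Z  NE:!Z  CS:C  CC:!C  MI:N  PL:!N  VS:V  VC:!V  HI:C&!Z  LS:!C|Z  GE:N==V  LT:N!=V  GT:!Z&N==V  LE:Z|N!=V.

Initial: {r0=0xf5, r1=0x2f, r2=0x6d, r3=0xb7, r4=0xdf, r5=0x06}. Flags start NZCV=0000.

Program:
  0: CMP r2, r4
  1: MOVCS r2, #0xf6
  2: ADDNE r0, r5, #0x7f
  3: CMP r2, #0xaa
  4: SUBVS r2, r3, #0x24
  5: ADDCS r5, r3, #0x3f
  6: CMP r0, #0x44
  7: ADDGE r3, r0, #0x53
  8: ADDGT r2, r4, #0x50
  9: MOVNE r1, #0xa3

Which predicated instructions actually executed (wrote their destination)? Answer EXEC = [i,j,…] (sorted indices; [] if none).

EXEC = [2,4,9]

0: ✓ CMP  NZCV=1001
1: · MOVCS
2: ✓ ADDNE  r0←0x85
3: ✓ CMP  NZCV=1001
4: ✓ SUBVS  r2←0x93
5: · ADDCS
6: ✓ CMP  NZCV=0011
7: · ADDGE
8: · ADDGT
9: ✓ MOVNE  r1←0xa3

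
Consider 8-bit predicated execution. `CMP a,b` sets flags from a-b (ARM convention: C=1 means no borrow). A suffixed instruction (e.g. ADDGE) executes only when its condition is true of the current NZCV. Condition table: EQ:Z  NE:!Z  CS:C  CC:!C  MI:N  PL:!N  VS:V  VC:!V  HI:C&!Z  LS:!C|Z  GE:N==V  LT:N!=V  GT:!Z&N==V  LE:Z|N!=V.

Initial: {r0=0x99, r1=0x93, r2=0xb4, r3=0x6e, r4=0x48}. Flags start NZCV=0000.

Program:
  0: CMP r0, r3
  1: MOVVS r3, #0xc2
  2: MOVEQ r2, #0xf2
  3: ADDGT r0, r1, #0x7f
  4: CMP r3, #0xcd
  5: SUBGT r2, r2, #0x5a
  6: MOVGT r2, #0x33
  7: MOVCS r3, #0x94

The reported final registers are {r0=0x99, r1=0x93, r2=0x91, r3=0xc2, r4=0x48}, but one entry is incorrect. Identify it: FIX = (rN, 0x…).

FIX = (r2, 0xb4)

[0] flags=0011 → (cmp)
[1] flags=0011 VS?T → r3=0xc2
[2] flags=0011 EQ?F → skip
[3] flags=0011 GT?F → skip
[4] flags=1000 → (cmp)
[5] flags=1000 GT?F → skip
[6] flags=1000 GT?F → skip
[7] flags=1000 CS?F → skip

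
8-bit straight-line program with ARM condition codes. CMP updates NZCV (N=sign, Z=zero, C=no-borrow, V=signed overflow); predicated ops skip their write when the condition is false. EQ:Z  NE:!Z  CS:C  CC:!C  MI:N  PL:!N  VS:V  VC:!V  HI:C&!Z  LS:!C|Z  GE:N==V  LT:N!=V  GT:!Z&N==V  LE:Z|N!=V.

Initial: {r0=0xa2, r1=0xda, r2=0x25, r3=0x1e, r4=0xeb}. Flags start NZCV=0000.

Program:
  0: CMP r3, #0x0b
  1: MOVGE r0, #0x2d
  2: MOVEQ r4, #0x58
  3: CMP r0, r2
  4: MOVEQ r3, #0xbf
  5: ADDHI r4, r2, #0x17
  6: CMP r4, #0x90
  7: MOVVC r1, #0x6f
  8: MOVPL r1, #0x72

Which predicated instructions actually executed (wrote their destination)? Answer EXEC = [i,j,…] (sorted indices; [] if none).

[0] flags=0010 → (cmp)
[1] flags=0010 GE?T → r0=0x2d
[2] flags=0010 EQ?F → skip
[3] flags=0010 → (cmp)
[4] flags=0010 EQ?F → skip
[5] flags=0010 HI?T → r4=0x3c
[6] flags=1001 → (cmp)
[7] flags=1001 VC?F → skip
[8] flags=1001 PL?F → skip

EXEC = [1,5]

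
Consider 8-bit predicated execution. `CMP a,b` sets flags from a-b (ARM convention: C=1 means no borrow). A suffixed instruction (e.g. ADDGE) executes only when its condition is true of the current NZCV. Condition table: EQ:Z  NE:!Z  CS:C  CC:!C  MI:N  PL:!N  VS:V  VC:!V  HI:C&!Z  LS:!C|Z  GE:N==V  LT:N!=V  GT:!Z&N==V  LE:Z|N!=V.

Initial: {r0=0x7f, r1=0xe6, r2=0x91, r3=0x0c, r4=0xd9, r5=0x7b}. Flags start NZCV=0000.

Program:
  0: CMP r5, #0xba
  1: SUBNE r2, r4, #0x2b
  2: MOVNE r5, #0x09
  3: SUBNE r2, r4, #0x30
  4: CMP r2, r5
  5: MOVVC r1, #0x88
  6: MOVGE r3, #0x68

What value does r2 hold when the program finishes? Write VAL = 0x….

VAL = 0xa9

[0] flags=1001 → (cmp)
[1] flags=1001 NE?T → r2=0xae
[2] flags=1001 NE?T → r5=0x09
[3] flags=1001 NE?T → r2=0xa9
[4] flags=1010 → (cmp)
[5] flags=1010 VC?T → r1=0x88
[6] flags=1010 GE?F → skip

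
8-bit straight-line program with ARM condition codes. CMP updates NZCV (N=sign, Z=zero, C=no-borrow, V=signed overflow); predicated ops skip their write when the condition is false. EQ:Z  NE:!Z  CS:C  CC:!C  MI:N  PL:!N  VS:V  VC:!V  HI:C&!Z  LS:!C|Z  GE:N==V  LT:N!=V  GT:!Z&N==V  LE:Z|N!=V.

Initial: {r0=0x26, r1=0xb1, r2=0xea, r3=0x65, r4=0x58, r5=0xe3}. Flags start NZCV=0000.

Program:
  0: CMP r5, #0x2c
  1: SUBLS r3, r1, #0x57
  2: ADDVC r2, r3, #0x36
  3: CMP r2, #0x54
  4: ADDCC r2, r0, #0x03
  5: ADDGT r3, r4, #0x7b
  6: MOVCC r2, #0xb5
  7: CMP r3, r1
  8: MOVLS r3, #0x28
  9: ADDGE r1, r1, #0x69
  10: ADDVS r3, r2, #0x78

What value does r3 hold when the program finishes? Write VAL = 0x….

VAL = 0x13

0: ✓ CMP  NZCV=1010
1: · SUBLS
2: ✓ ADDVC  r2←0x9b
3: ✓ CMP  NZCV=0011
4: · ADDCC
5: · ADDGT
6: · MOVCC
7: ✓ CMP  NZCV=1001
8: ✓ MOVLS  r3←0x28
9: ✓ ADDGE  r1←0x1a
10: ✓ ADDVS  r3←0x13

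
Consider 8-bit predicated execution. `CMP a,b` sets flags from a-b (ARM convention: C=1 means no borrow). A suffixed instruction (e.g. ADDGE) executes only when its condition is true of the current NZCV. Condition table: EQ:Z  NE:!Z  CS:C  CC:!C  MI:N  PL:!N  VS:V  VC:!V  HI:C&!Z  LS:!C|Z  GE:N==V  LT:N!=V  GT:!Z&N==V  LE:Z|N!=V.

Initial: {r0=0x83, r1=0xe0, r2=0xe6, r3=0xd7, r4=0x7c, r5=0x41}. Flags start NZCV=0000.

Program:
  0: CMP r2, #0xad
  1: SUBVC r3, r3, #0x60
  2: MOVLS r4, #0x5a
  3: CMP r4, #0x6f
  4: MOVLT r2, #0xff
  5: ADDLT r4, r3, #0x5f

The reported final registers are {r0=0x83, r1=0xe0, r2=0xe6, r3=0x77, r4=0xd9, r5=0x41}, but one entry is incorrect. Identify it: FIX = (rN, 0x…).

FIX = (r4, 0x7c)

[0] flags=0010 → (cmp)
[1] flags=0010 VC?T → r3=0x77
[2] flags=0010 LS?F → skip
[3] flags=0010 → (cmp)
[4] flags=0010 LT?F → skip
[5] flags=0010 LT?F → skip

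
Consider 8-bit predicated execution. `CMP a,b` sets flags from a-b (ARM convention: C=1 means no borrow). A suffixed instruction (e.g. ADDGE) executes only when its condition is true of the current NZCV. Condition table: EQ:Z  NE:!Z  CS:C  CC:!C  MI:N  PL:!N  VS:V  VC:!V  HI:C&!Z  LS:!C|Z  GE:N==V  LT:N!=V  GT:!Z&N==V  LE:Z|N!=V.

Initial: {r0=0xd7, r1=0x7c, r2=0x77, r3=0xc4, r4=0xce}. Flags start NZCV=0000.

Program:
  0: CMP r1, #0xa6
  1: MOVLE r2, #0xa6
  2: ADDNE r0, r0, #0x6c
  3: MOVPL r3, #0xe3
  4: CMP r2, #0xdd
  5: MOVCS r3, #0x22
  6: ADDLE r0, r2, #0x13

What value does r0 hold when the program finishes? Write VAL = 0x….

VAL = 0x43

[0] flags=1001 → (cmp)
[1] flags=1001 LE?F → skip
[2] flags=1001 NE?T → r0=0x43
[3] flags=1001 PL?F → skip
[4] flags=1001 → (cmp)
[5] flags=1001 CS?F → skip
[6] flags=1001 LE?F → skip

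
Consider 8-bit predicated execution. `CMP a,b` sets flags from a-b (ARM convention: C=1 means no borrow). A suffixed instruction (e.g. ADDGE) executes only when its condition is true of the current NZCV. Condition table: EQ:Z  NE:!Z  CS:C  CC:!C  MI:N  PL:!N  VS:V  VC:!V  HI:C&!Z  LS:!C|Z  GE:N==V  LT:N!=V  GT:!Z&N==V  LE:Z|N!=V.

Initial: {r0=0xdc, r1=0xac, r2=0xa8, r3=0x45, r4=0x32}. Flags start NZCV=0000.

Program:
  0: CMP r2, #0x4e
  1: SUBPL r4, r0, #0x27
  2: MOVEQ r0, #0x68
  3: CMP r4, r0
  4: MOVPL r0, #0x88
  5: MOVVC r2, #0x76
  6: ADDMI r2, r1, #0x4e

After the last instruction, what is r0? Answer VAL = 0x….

VAL = 0xdc

[0] flags=0011 → (cmp)
[1] flags=0011 PL?T → r4=0xb5
[2] flags=0011 EQ?F → skip
[3] flags=1000 → (cmp)
[4] flags=1000 PL?F → skip
[5] flags=1000 VC?T → r2=0x76
[6] flags=1000 MI?T → r2=0xfa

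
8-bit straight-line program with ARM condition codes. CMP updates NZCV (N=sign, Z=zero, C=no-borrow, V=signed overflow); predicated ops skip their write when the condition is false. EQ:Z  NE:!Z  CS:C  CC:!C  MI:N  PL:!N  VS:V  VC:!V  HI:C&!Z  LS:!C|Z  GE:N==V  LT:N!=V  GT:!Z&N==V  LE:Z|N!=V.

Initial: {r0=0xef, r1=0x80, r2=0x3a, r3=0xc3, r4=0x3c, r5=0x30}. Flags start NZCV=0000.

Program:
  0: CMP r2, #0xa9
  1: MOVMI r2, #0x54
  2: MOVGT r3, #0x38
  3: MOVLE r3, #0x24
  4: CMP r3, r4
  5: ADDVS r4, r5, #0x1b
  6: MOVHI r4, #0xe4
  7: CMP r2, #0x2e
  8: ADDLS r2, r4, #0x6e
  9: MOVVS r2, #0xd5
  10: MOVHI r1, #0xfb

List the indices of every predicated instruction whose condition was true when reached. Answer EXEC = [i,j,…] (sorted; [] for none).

EXEC = [1,2,10]

0: ✓ CMP  NZCV=1001
1: ✓ MOVMI  r2←0x54
2: ✓ MOVGT  r3←0x38
3: · MOVLE
4: ✓ CMP  NZCV=1000
5: · ADDVS
6: · MOVHI
7: ✓ CMP  NZCV=0010
8: · ADDLS
9: · MOVVS
10: ✓ MOVHI  r1←0xfb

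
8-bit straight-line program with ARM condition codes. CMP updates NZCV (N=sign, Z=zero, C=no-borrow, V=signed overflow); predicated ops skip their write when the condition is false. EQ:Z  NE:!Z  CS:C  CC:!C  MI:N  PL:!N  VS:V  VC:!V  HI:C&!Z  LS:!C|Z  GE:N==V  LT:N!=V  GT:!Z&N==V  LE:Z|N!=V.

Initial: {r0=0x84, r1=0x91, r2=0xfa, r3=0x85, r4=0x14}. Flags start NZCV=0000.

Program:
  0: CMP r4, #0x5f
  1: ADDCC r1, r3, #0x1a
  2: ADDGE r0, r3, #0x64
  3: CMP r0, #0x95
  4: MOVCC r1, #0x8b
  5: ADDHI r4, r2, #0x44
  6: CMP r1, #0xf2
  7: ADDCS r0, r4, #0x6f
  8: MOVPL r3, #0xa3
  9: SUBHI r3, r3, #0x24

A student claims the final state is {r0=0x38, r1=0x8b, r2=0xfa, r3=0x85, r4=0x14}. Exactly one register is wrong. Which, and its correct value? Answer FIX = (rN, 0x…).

FIX = (r0, 0x84)

0: ✓ CMP  NZCV=1000
1: ✓ ADDCC  r1←0x9f
2: · ADDGE
3: ✓ CMP  NZCV=1000
4: ✓ MOVCC  r1←0x8b
5: · ADDHI
6: ✓ CMP  NZCV=1000
7: · ADDCS
8: · MOVPL
9: · SUBHI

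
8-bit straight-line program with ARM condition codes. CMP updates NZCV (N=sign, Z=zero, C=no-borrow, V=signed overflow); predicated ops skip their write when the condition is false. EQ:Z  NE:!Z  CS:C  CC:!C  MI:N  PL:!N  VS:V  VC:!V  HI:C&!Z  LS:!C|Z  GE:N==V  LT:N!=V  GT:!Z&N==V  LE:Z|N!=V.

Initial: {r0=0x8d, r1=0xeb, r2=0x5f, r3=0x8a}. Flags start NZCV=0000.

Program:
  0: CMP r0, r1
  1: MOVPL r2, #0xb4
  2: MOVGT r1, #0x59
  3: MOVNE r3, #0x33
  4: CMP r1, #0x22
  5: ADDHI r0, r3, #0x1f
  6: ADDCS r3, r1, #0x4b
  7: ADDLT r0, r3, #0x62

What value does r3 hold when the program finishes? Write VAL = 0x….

VAL = 0x36

[0] flags=1000 → (cmp)
[1] flags=1000 PL?F → skip
[2] flags=1000 GT?F → skip
[3] flags=1000 NE?T → r3=0x33
[4] flags=1010 → (cmp)
[5] flags=1010 HI?T → r0=0x52
[6] flags=1010 CS?T → r3=0x36
[7] flags=1010 LT?T → r0=0x98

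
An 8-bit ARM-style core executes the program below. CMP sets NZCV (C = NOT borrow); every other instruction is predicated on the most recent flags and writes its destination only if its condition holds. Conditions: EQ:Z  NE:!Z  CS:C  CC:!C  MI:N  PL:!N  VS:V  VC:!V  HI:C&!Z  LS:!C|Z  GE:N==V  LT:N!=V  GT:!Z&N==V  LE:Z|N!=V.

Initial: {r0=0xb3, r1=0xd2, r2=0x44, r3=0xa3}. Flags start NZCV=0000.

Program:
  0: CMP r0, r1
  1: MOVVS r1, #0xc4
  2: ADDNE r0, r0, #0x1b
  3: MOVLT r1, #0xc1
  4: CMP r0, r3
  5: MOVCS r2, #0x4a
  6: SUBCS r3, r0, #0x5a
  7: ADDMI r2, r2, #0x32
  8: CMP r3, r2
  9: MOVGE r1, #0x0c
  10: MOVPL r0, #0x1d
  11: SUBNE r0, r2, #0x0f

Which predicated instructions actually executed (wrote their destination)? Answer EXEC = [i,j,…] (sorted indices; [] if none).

EXEC = [2,3,5,6,9,10,11]

0: ✓ CMP  NZCV=1000
1: · MOVVS
2: ✓ ADDNE  r0←0xce
3: ✓ MOVLT  r1←0xc1
4: ✓ CMP  NZCV=0010
5: ✓ MOVCS  r2←0x4a
6: ✓ SUBCS  r3←0x74
7: · ADDMI
8: ✓ CMP  NZCV=0010
9: ✓ MOVGE  r1←0x0c
10: ✓ MOVPL  r0←0x1d
11: ✓ SUBNE  r0←0x3b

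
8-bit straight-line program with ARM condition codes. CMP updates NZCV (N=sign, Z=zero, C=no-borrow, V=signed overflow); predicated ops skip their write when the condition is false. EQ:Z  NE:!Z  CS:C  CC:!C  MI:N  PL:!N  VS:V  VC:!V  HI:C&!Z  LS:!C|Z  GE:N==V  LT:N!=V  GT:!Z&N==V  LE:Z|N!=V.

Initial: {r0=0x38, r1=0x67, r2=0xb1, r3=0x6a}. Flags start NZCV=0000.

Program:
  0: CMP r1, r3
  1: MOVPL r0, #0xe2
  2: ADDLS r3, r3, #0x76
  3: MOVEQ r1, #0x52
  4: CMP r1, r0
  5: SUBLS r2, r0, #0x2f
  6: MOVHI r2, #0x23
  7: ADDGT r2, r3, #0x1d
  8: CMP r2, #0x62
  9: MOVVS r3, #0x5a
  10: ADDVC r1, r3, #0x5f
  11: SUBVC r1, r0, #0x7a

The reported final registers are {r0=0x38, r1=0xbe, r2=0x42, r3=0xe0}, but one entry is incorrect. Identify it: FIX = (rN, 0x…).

FIX = (r2, 0xfd)

0: ✓ CMP  NZCV=1000
1: · MOVPL
2: ✓ ADDLS  r3←0xe0
3: · MOVEQ
4: ✓ CMP  NZCV=0010
5: · SUBLS
6: ✓ MOVHI  r2←0x23
7: ✓ ADDGT  r2←0xfd
8: ✓ CMP  NZCV=1010
9: · MOVVS
10: ✓ ADDVC  r1←0x3f
11: ✓ SUBVC  r1←0xbe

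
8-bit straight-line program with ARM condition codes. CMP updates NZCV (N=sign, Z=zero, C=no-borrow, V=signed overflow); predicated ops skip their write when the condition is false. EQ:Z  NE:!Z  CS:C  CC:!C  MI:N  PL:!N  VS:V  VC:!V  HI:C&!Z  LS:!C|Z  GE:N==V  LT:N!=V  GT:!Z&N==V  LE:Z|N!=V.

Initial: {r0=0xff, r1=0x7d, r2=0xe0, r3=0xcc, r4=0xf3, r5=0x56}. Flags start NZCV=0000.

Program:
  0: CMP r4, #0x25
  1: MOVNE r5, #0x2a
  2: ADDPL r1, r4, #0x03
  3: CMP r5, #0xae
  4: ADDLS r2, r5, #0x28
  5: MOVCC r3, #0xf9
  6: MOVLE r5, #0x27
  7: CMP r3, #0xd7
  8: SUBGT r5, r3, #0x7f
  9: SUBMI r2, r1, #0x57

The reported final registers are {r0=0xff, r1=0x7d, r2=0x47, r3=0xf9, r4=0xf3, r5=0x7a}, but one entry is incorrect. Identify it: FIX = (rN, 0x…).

FIX = (r2, 0x52)

[0] flags=1010 → (cmp)
[1] flags=1010 NE?T → r5=0x2a
[2] flags=1010 PL?F → skip
[3] flags=0000 → (cmp)
[4] flags=0000 LS?T → r2=0x52
[5] flags=0000 CC?T → r3=0xf9
[6] flags=0000 LE?F → skip
[7] flags=0010 → (cmp)
[8] flags=0010 GT?T → r5=0x7a
[9] flags=0010 MI?F → skip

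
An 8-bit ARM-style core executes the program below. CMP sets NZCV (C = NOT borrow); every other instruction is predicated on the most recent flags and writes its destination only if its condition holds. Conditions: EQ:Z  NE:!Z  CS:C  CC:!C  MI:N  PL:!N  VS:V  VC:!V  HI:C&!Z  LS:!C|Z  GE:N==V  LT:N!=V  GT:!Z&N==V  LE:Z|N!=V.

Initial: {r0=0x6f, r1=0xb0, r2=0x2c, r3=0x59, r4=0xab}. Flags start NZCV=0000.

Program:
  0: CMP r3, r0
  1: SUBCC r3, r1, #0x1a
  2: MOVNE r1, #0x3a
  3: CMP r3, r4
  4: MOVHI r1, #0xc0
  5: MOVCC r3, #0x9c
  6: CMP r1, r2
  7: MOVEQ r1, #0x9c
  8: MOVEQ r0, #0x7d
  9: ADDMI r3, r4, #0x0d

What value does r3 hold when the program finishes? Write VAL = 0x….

VAL = 0x9c

0: ✓ CMP  NZCV=1000
1: ✓ SUBCC  r3←0x96
2: ✓ MOVNE  r1←0x3a
3: ✓ CMP  NZCV=1000
4: · MOVHI
5: ✓ MOVCC  r3←0x9c
6: ✓ CMP  NZCV=0010
7: · MOVEQ
8: · MOVEQ
9: · ADDMI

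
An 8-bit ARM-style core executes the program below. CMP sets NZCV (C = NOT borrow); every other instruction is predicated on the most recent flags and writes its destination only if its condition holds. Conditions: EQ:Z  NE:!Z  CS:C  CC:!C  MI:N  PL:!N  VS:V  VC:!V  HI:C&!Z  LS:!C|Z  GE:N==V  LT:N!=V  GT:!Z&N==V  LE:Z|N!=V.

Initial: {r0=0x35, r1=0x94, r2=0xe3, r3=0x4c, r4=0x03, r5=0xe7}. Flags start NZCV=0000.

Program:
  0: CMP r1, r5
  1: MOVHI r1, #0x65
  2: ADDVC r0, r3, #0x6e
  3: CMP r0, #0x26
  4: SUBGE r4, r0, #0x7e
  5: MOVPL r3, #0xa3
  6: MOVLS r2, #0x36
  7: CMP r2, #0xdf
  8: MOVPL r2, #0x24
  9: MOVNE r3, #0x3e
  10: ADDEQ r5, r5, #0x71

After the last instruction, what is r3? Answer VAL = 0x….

[0] flags=1000 → (cmp)
[1] flags=1000 HI?F → skip
[2] flags=1000 VC?T → r0=0xba
[3] flags=1010 → (cmp)
[4] flags=1010 GE?F → skip
[5] flags=1010 PL?F → skip
[6] flags=1010 LS?F → skip
[7] flags=0010 → (cmp)
[8] flags=0010 PL?T → r2=0x24
[9] flags=0010 NE?T → r3=0x3e
[10] flags=0010 EQ?F → skip

VAL = 0x3e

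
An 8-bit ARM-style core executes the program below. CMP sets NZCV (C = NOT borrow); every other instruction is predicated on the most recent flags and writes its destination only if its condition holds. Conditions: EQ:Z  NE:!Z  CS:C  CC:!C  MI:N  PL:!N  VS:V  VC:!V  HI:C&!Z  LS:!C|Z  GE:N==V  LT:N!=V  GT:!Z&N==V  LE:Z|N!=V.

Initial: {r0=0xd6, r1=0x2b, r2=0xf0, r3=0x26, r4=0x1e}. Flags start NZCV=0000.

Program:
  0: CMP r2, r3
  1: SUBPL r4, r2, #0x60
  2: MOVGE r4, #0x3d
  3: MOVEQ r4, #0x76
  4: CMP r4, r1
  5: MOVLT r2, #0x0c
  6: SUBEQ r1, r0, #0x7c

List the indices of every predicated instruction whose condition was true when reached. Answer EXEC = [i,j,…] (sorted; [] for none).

EXEC = [5]

0: ✓ CMP  NZCV=1010
1: · SUBPL
2: · MOVGE
3: · MOVEQ
4: ✓ CMP  NZCV=1000
5: ✓ MOVLT  r2←0x0c
6: · SUBEQ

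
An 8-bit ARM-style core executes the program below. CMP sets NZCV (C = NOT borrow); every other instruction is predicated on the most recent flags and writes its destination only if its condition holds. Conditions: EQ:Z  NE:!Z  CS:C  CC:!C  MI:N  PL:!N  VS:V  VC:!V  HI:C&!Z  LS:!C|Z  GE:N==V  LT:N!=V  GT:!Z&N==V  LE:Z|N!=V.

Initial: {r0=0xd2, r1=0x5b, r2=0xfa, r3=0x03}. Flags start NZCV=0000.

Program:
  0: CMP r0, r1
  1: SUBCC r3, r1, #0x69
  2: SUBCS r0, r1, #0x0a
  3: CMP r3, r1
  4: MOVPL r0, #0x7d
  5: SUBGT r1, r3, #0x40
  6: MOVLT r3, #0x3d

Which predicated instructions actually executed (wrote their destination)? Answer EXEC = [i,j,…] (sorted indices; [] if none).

[0] flags=0011 → (cmp)
[1] flags=0011 CC?F → skip
[2] flags=0011 CS?T → r0=0x51
[3] flags=1000 → (cmp)
[4] flags=1000 PL?F → skip
[5] flags=1000 GT?F → skip
[6] flags=1000 LT?T → r3=0x3d

EXEC = [2,6]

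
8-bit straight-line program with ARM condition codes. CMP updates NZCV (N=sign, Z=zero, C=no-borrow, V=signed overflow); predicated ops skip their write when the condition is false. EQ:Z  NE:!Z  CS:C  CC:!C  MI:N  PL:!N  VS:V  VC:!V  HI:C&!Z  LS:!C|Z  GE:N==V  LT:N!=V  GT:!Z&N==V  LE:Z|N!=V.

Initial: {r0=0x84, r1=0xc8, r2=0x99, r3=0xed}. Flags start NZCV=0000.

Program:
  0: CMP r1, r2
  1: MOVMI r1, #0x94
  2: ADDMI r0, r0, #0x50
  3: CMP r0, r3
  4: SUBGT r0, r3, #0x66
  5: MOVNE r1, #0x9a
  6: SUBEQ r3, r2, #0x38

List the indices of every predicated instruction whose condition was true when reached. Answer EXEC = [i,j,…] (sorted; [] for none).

[0] flags=0010 → (cmp)
[1] flags=0010 MI?F → skip
[2] flags=0010 MI?F → skip
[3] flags=1000 → (cmp)
[4] flags=1000 GT?F → skip
[5] flags=1000 NE?T → r1=0x9a
[6] flags=1000 EQ?F → skip

EXEC = [5]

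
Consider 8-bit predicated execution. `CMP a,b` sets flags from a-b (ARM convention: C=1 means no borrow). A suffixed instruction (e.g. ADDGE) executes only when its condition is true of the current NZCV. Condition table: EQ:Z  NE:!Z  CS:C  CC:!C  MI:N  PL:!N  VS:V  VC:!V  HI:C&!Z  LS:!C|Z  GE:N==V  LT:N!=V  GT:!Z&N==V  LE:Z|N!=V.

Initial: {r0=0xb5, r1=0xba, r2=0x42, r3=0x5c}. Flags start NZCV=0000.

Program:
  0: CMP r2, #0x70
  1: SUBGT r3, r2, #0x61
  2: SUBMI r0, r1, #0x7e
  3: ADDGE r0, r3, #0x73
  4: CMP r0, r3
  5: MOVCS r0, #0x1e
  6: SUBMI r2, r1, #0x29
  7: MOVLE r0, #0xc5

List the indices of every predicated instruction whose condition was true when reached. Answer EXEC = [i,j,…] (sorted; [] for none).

EXEC = [2,6,7]

[0] flags=1000 → (cmp)
[1] flags=1000 GT?F → skip
[2] flags=1000 MI?T → r0=0x3c
[3] flags=1000 GE?F → skip
[4] flags=1000 → (cmp)
[5] flags=1000 CS?F → skip
[6] flags=1000 MI?T → r2=0x91
[7] flags=1000 LE?T → r0=0xc5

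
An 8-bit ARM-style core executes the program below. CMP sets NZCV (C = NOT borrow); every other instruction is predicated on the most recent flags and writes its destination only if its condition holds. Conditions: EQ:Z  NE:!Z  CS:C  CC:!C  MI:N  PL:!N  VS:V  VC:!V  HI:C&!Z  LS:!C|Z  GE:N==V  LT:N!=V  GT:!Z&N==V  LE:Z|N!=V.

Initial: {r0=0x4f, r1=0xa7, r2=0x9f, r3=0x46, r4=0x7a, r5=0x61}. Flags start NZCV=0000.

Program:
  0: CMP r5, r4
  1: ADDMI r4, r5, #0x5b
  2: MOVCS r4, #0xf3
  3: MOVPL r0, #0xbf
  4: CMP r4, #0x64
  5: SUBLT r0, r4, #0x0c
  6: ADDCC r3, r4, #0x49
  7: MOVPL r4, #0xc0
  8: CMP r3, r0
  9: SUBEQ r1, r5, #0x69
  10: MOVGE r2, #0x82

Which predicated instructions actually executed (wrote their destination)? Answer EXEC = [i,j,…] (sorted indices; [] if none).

0: ✓ CMP  NZCV=1000
1: ✓ ADDMI  r4←0xbc
2: · MOVCS
3: · MOVPL
4: ✓ CMP  NZCV=0011
5: ✓ SUBLT  r0←0xb0
6: · ADDCC
7: ✓ MOVPL  r4←0xc0
8: ✓ CMP  NZCV=1001
9: · SUBEQ
10: ✓ MOVGE  r2←0x82

EXEC = [1,5,7,10]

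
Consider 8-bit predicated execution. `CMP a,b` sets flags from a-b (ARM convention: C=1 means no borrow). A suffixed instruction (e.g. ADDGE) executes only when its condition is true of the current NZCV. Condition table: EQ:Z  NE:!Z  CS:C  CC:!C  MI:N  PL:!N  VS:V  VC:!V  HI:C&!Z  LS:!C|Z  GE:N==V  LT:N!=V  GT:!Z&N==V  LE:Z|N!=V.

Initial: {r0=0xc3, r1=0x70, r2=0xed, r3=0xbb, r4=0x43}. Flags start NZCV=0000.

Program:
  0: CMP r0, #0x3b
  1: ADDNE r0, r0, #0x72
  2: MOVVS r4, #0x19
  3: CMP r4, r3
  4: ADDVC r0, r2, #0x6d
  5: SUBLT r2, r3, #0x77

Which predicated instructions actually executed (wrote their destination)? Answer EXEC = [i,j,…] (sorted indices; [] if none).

0: ✓ CMP  NZCV=1010
1: ✓ ADDNE  r0←0x35
2: · MOVVS
3: ✓ CMP  NZCV=1001
4: · ADDVC
5: · SUBLT

EXEC = [1]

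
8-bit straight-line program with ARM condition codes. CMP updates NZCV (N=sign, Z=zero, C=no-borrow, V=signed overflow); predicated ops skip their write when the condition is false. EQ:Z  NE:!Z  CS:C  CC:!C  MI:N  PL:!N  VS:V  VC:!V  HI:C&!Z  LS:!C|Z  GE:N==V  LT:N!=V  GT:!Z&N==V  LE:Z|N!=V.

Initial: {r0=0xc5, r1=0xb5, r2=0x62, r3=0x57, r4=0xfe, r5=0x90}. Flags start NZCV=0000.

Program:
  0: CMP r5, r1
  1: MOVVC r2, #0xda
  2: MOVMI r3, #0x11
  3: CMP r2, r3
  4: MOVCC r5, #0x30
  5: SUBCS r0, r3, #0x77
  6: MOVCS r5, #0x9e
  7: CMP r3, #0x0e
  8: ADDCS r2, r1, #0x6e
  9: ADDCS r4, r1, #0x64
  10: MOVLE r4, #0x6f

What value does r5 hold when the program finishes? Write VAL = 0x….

VAL = 0x9e

0: ✓ CMP  NZCV=1000
1: ✓ MOVVC  r2←0xda
2: ✓ MOVMI  r3←0x11
3: ✓ CMP  NZCV=1010
4: · MOVCC
5: ✓ SUBCS  r0←0x9a
6: ✓ MOVCS  r5←0x9e
7: ✓ CMP  NZCV=0010
8: ✓ ADDCS  r2←0x23
9: ✓ ADDCS  r4←0x19
10: · MOVLE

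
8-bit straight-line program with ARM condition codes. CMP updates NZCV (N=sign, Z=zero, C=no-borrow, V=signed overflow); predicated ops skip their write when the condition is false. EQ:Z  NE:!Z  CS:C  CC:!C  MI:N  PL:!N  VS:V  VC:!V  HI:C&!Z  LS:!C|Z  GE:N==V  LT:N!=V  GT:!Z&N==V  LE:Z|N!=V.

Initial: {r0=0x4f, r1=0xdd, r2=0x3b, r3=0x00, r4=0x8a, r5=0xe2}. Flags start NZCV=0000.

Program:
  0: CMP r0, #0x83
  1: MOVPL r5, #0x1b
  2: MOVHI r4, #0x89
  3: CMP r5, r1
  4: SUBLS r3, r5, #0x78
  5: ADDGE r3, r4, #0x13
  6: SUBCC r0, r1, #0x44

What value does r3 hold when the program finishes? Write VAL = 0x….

VAL = 0x9d

0: ✓ CMP  NZCV=1001
1: · MOVPL
2: · MOVHI
3: ✓ CMP  NZCV=0010
4: · SUBLS
5: ✓ ADDGE  r3←0x9d
6: · SUBCC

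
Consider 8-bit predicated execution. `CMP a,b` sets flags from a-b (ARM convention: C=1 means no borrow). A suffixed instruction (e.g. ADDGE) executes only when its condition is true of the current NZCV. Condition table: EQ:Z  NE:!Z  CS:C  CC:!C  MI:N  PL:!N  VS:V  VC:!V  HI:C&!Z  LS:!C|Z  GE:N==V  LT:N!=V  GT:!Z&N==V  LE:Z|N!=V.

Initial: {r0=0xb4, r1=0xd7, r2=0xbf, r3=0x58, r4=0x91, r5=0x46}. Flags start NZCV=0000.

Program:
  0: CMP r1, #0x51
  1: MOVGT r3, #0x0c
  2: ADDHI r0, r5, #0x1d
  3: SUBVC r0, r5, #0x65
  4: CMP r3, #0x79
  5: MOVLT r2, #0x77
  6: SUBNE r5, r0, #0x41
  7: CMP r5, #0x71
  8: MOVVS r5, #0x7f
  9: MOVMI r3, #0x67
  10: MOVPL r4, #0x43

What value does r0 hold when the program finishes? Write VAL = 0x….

0: ✓ CMP  NZCV=1010
1: · MOVGT
2: ✓ ADDHI  r0←0x63
3: ✓ SUBVC  r0←0xe1
4: ✓ CMP  NZCV=1000
5: ✓ MOVLT  r2←0x77
6: ✓ SUBNE  r5←0xa0
7: ✓ CMP  NZCV=0011
8: ✓ MOVVS  r5←0x7f
9: · MOVMI
10: ✓ MOVPL  r4←0x43

VAL = 0xe1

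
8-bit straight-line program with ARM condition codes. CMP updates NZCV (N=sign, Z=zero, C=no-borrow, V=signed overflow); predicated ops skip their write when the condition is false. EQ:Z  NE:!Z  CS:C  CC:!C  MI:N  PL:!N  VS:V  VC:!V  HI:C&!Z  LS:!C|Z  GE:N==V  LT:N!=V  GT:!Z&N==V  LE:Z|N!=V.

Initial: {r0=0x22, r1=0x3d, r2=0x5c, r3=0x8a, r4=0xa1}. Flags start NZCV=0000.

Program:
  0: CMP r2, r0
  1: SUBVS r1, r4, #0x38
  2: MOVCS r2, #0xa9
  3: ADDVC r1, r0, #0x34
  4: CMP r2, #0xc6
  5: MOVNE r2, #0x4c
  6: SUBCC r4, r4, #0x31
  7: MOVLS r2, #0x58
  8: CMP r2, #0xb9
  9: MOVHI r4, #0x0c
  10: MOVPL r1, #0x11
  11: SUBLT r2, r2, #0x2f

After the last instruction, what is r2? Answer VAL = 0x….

[0] flags=0010 → (cmp)
[1] flags=0010 VS?F → skip
[2] flags=0010 CS?T → r2=0xa9
[3] flags=0010 VC?T → r1=0x56
[4] flags=1000 → (cmp)
[5] flags=1000 NE?T → r2=0x4c
[6] flags=1000 CC?T → r4=0x70
[7] flags=1000 LS?T → r2=0x58
[8] flags=1001 → (cmp)
[9] flags=1001 HI?F → skip
[10] flags=1001 PL?F → skip
[11] flags=1001 LT?F → skip

VAL = 0x58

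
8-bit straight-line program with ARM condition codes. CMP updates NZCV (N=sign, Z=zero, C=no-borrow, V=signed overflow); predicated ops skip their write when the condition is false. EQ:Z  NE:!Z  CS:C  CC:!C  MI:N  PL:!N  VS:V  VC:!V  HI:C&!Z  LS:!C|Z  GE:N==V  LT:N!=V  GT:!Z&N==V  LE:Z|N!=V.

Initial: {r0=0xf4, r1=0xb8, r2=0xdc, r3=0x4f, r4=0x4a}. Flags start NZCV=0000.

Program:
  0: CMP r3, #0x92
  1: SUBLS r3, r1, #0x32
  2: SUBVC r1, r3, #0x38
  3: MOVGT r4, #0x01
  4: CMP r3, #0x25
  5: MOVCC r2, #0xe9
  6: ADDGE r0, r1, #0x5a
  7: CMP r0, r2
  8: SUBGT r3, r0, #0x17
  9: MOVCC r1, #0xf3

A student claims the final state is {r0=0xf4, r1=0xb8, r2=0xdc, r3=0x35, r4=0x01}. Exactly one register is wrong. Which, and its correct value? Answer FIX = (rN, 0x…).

[0] flags=1001 → (cmp)
[1] flags=1001 LS?T → r3=0x86
[2] flags=1001 VC?F → skip
[3] flags=1001 GT?T → r4=0x01
[4] flags=0011 → (cmp)
[5] flags=0011 CC?F → skip
[6] flags=0011 GE?F → skip
[7] flags=0010 → (cmp)
[8] flags=0010 GT?T → r3=0xdd
[9] flags=0010 CC?F → skip

FIX = (r3, 0xdd)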